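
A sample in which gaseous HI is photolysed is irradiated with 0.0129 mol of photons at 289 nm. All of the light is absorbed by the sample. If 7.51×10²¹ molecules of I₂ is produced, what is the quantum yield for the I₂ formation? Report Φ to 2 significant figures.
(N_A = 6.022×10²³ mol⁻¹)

Φ = 0.97

Product: 7.51×10²¹ / 6.022×10²³ = 0.01247 mol.
Φ = 0.01247 mol / 0.0129 mol photons = 0.97.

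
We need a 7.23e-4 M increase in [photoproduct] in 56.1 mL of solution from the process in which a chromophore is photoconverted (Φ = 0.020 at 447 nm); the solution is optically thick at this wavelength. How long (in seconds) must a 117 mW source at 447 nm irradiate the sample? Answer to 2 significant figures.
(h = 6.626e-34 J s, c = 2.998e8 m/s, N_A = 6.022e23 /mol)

t ≈ 4600 s

Product: (7.23e-4 M)(0.0561 L) = 4.056e-5 mol.
Photons that must be absorbed: 4.056e-5 / 0.020 = 0.002028 mol.
Photon energy: hc/λ = 4.444e-19 J; per mole, 2.676e5 J mol⁻¹.
Energy required: 0.002028 × 2.676e5 = 542.7 J.
Time: 542.7 J / 0.117 W = 4600 s.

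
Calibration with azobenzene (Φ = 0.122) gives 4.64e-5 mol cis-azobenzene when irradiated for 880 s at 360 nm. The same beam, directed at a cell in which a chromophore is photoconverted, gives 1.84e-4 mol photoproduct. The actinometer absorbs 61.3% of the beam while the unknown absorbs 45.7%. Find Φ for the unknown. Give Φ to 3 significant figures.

Φ = 0.649

Photons absorbed by the actinometer: 4.64e-5 / 0.122 = 3.803e-4 mol.
Incident flux: 3.803e-4 / 0.613 = 6.204e-4 einstein.
Absorbed by unknown: 0.457 × 6.204e-4 = 2.835e-4 mol.
Φ(unknown) = 1.84e-4 / 2.835e-4 = 0.649.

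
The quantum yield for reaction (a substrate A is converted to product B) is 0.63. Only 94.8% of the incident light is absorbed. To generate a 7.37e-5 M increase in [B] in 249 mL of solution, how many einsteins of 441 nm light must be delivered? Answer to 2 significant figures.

3.1e-5 einstein

Product: (7.37e-5 M)(0.249 L) = 1.835e-5 mol.
Photons that must be absorbed: 1.835e-5 / 0.63 = 2.913e-5 mol.
Incident photons needed: 2.913e-5 / 0.948 = 3.073e-5 mol.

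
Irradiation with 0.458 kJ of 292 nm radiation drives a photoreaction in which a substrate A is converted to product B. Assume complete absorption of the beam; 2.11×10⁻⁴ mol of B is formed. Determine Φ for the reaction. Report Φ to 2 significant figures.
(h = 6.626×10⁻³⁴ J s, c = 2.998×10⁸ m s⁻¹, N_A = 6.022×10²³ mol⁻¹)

Photon energy at 292 nm: hc/λ = (6.626×10⁻³⁴)(2.998×10⁸)/(292×10⁻⁹) = 6.803×10⁻¹⁹ J.
Incident energy: 0.458 kJ = 458 J.
Photons incident: 458 / 6.803×10⁻¹⁹ = 6.732×10²⁰, i.e. 6.732×10²⁰/6.022×10²³ = 0.001118 mol.
Φ = 2.11×10⁻⁴ mol / 0.001118 mol photons = 0.19.

Φ = 0.19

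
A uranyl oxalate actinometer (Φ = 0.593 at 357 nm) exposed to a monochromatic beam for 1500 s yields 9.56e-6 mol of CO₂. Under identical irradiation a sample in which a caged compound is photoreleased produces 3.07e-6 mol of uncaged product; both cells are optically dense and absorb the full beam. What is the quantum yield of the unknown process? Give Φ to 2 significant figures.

Photons absorbed by the actinometer: 9.56e-6 / 0.593 = 1.612e-5 mol.
Φ(unknown) = 3.07e-6 / 1.612e-5 = 0.19.

Φ = 0.19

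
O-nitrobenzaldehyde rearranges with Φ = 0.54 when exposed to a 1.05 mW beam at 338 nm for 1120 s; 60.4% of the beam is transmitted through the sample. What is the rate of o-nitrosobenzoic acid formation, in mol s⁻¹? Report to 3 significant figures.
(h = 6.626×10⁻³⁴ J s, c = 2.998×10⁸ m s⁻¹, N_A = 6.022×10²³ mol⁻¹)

6.34×10⁻¹⁰ mol s⁻¹

Photon energy at 338 nm: hc/λ = (6.626×10⁻³⁴)(2.998×10⁸)/(338×10⁻⁹) = 5.877×10⁻¹⁹ J.
Energy delivered: (1.05 mW)(1120 s) = 1.176 J.
Photons incident: 1.176 / 5.877×10⁻¹⁹ = 2.001×10¹⁸, i.e. 2.001×10¹⁸/6.022×10²³ = 3.323×10⁻⁶ mol.
Fraction absorbed: 1 − 60.4/100 = 0.3960.
Photons absorbed: 0.3960 × 3.323×10⁻⁶ = 1.316×10⁻⁶ mol.
Product formed: 0.54 × 1.316×10⁻⁶ = 7.106×10⁻⁷ mol.
Rate: 7.106×10⁻⁷ / 1120 s = 6.34×10⁻¹⁰ mol s⁻¹.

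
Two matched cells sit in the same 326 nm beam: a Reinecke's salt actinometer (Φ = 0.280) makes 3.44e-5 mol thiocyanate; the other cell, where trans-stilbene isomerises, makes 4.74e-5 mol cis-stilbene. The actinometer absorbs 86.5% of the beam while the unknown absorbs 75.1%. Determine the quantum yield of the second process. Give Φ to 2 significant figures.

Photons absorbed by the actinometer: 3.44e-5 / 0.280 = 1.229e-4 mol.
Incident flux: 1.229e-4 / 0.865 = 1.421e-4 einstein.
Absorbed by unknown: 0.751 × 1.421e-4 = 1.067e-4 mol.
Φ(unknown) = 4.74e-5 / 1.067e-4 = 0.44.

Φ = 0.44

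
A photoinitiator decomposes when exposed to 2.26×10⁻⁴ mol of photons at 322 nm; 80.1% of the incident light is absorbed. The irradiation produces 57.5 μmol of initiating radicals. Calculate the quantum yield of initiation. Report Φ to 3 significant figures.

Product: 57.5 μmol = 5.75×10⁻⁵ mol.
Photons absorbed: 0.801 × 2.26×10⁻⁴ = 1.810×10⁻⁴ mol.
Φ = 5.75×10⁻⁵ mol / 1.810×10⁻⁴ mol photons = 0.318.

Φ = 0.318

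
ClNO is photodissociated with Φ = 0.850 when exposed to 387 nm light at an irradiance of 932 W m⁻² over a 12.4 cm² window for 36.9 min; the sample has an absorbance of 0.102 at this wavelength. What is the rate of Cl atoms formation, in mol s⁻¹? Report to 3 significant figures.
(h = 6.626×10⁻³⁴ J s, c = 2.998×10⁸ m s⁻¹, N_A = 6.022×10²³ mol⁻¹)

6.65×10⁻⁷ mol s⁻¹

Photon energy at 387 nm: hc/λ = (6.626×10⁻³⁴)(2.998×10⁸)/(387×10⁻⁹) = 5.133×10⁻¹⁹ J.
Energy delivered: (932 W m⁻²)(12.4×10⁻⁴ m²)(2214 s) = 2559 J.
Photons incident: 2559 / 5.133×10⁻¹⁹ = 4.985×10²¹, i.e. 4.985×10²¹/6.022×10²³ = 0.008278 mol.
Fraction absorbed: 1 − 10^(−0.102) = 0.2093.
Photons absorbed: 0.2093 × 0.008278 = 0.001733 mol.
Product formed: 0.850 × 0.001733 = 0.001473 mol.
Rate: 0.001473 / 2214 s = 6.65×10⁻⁷ mol s⁻¹.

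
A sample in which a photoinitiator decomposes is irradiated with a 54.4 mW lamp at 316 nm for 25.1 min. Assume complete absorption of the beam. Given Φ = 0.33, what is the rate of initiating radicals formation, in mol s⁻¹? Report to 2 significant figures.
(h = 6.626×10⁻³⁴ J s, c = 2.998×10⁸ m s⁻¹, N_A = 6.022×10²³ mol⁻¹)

4.7×10⁻⁸ mol s⁻¹

Photon energy at 316 nm: hc/λ = (6.626×10⁻³⁴)(2.998×10⁸)/(316×10⁻⁹) = 6.286×10⁻¹⁹ J.
Energy delivered: (54.4 mW)(1506 s) = 81.93 J.
Photons incident: 81.93 / 6.286×10⁻¹⁹ = 1.303×10²⁰, i.e. 1.303×10²⁰/6.022×10²³ = 2.164×10⁻⁴ mol.
Product formed: 0.33 × 2.164×10⁻⁴ = 7.141×10⁻⁵ mol.
Rate: 7.141×10⁻⁵ / 1506 s = 4.7×10⁻⁸ mol s⁻¹.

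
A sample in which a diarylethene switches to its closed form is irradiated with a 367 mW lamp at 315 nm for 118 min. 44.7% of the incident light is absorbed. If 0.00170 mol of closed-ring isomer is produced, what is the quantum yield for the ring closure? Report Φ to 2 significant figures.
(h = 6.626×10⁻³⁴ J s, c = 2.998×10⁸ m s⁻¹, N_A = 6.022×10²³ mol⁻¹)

Φ = 0.56

Photon energy at 315 nm: hc/λ = (6.626×10⁻³⁴)(2.998×10⁸)/(315×10⁻⁹) = 6.306×10⁻¹⁹ J.
Energy delivered: (367 mW)(7080 s) = 2598 J.
Photons incident: 2598 / 6.306×10⁻¹⁹ = 4.120×10²¹, i.e. 4.120×10²¹/6.022×10²³ = 0.006842 mol.
Photons absorbed: 0.447 × 0.006842 = 0.003058 mol.
Φ = 0.00170 mol / 0.003058 mol photons = 0.56.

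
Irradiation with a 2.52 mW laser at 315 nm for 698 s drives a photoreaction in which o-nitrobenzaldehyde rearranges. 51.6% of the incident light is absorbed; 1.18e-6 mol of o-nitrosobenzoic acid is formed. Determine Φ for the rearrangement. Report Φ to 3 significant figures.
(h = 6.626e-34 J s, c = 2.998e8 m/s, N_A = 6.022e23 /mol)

Φ = 0.494

Photon energy at 315 nm: hc/λ = (6.626e-34)(2.998e8)/(315e-9) = 6.306e-19 J.
Energy delivered: (2.52 mW)(698 s) = 1.759 J.
Photons incident: 1.759 / 6.306e-19 = 2.789e18, i.e. 2.789e18/6.022e23 = 4.631e-6 mol.
Photons absorbed: 0.516 × 4.631e-6 = 2.390e-6 mol.
Φ = 1.18e-6 mol / 2.390e-6 mol photons = 0.494.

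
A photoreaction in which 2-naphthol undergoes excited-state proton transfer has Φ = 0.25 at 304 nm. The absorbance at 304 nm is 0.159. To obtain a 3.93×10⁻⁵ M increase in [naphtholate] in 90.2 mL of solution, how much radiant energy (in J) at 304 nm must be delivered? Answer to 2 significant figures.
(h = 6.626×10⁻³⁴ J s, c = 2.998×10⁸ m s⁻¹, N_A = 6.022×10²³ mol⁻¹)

18 J

Product: (3.93×10⁻⁵ M)(0.0902 L) = 3.545×10⁻⁶ mol.
Photons that must be absorbed: 3.545×10⁻⁶ / 0.25 = 1.418×10⁻⁵ mol.
Fraction absorbed: 1 − 10^(−0.159) = 0.3066.
Incident photons needed: 1.418×10⁻⁵ / 0.3066 = 4.625×10⁻⁵ mol.
Photon energy: hc/λ = 6.534×10⁻¹⁹ J; per mole, 3.935×10⁵ J mol⁻¹.
Energy required: 4.625×10⁻⁵ × 3.935×10⁵ = 18 J.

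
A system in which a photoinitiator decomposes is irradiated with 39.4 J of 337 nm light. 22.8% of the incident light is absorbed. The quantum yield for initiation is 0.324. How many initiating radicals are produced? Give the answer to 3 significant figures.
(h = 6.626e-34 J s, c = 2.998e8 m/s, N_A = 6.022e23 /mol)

Photon energy at 337 nm: hc/λ = (6.626e-34)(2.998e8)/(337e-9) = 5.895e-19 J.
Photons incident: 39.4 / 5.895e-19 = 6.684e19, i.e. 6.684e19/6.022e23 = 1.110e-4 mol.
Photons absorbed: 0.228 × 1.110e-4 = 2.531e-5 mol.
Product: Φ × n_abs = 0.324 × 2.531e-5 = 8.200e-6 mol.
As a count: 8.200e-6 × 6.022e23 = 4.94e18.

4.94e18 initiating radicals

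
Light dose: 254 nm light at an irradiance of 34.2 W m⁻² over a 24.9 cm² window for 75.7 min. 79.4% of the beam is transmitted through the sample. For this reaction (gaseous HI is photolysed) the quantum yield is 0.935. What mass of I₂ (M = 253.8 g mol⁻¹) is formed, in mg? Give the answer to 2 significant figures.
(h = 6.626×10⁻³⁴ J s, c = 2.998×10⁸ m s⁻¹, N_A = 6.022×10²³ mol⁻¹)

Photon energy at 254 nm: hc/λ = (6.626×10⁻³⁴)(2.998×10⁸)/(254×10⁻⁹) = 7.821×10⁻¹⁹ J.
Energy delivered: (34.2 W m⁻²)(24.9×10⁻⁴ m²)(4542 s) = 386.8 J.
Photons incident: 386.8 / 7.821×10⁻¹⁹ = 4.946×10²⁰, i.e. 4.946×10²⁰/6.022×10²³ = 8.213×10⁻⁴ mol.
Fraction absorbed: 1 − 79.4/100 = 0.2060.
Photons absorbed: 0.2060 × 8.213×10⁻⁴ = 1.692×10⁻⁴ mol.
Product: Φ × n_abs = 0.935 × 1.692×10⁻⁴ = 1.582×10⁻⁴ mol.
Mass: 1.582×10⁻⁴ × 253.8 = 0.04015 g = 40 mg.

40 mg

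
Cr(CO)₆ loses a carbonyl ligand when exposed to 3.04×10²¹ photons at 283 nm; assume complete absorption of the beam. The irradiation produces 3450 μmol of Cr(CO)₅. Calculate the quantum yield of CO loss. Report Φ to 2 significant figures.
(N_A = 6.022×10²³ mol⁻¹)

Φ = 0.68

Product: 3450 μmol = 0.00345 mol.
Moles of photons: 3.04×10²¹ / 6.022×10²³ = 0.005048 mol.
Φ = 0.00345 mol / 0.005048 mol photons = 0.68.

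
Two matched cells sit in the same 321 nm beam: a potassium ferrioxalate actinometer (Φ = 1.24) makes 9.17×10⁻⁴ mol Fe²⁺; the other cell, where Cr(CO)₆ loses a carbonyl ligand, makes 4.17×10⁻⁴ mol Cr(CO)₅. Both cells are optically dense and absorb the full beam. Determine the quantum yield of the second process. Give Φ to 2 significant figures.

Φ = 0.56

Photons absorbed by the actinometer: 9.17×10⁻⁴ / 1.24 = 7.395×10⁻⁴ mol.
Φ(unknown) = 4.17×10⁻⁴ / 7.395×10⁻⁴ = 0.56.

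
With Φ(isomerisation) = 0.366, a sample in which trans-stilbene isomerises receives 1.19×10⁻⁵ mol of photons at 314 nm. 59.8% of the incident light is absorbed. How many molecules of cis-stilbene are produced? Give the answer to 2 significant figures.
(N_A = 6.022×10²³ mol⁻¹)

1.6×10¹⁸ molecules

Photons absorbed: 0.598 × 1.19×10⁻⁵ = 7.116×10⁻⁶ mol.
Product: Φ × n_abs = 0.366 × 7.116×10⁻⁶ = 2.604×10⁻⁶ mol.
As a count: 2.604×10⁻⁶ × 6.022×10²³ = 1.6×10¹⁸.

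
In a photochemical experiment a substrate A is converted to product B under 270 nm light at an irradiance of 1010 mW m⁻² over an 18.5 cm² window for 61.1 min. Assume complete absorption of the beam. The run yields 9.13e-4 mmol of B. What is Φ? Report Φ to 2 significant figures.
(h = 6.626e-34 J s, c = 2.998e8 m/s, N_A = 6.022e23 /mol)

Product: 9.13e-4 mmol = 9.13e-7 mol.
Photon energy at 270 nm: hc/λ = (6.626e-34)(2.998e8)/(270e-9) = 7.357e-19 J.
Energy delivered: (1010 mW m⁻²)(18.5e-4 m²)(3666 s) = 6.850 J.
Photons incident: 6.850 / 7.357e-19 = 9.311e18, i.e. 9.311e18/6.022e23 = 1.546e-5 mol.
Φ = 9.13e-7 mol / 1.546e-5 mol photons = 0.059.

Φ = 0.059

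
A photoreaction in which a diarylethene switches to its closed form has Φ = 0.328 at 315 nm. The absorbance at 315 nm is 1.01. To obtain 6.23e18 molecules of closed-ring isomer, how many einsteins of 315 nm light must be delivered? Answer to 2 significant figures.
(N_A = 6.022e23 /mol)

3.5e-5 einstein

Product: 6.23e18 / 6.022e23 = 1.035e-5 mol.
Photons that must be absorbed: 1.035e-5 / 0.328 = 3.155e-5 mol.
Fraction absorbed: 1 − 10^(−1.01) = 0.9023.
Incident photons needed: 3.155e-5 / 0.9023 = 3.497e-5 mol.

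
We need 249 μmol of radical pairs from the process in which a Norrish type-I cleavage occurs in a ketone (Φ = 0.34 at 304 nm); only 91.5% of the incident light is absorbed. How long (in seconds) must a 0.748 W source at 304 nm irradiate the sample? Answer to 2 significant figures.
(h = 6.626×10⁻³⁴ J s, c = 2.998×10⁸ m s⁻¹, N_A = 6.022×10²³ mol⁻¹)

Product: 249 μmol = 2.49×10⁻⁴ mol.
Photons that must be absorbed: 2.49×10⁻⁴ / 0.34 = 7.324×10⁻⁴ mol.
Incident photons needed: 7.324×10⁻⁴ / 0.915 = 8.004×10⁻⁴ mol.
Photon energy: hc/λ = 6.534×10⁻¹⁹ J; per mole, 3.935×10⁵ J mol⁻¹.
Energy required: 8.004×10⁻⁴ × 3.935×10⁵ = 315.0 J.
Time: 315.0 J / 0.748 W = 420 s.

t ≈ 420 s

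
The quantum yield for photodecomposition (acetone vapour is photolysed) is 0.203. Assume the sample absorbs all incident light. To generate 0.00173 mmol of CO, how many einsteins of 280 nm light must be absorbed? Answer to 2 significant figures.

Product: 0.00173 mmol = 1.73×10⁻⁶ mol.
Photons that must be absorbed: 1.73×10⁻⁶ / 0.203 = 8.522×10⁻⁶ mol.

8.5×10⁻⁶ einstein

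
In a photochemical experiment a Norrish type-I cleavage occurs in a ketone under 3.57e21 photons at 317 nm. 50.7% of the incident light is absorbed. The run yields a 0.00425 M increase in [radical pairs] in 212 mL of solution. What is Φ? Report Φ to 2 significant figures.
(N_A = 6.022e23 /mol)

Φ = 0.30

Product: (0.00425 M)(0.212 L) = 9.010e-4 mol.
Moles of photons: 3.57e21 / 6.022e23 = 0.005928 mol.
Photons absorbed: 0.507 × 0.005928 = 0.003005 mol.
Φ = 9.010e-4 mol / 0.003005 mol photons = 0.30.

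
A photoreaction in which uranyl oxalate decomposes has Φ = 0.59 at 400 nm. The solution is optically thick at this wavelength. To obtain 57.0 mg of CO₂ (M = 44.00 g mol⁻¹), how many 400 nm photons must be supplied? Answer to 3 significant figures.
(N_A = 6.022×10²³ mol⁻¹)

1.32×10²¹ photons

Product: 57.0 mg / 44.00 g mol⁻¹ = 0.001295 mol.
Photons that must be absorbed: 0.001295 / 0.59 = 0.002195 mol.
Photon count: 0.002195 × 6.022×10²³ = 1.32×10²¹.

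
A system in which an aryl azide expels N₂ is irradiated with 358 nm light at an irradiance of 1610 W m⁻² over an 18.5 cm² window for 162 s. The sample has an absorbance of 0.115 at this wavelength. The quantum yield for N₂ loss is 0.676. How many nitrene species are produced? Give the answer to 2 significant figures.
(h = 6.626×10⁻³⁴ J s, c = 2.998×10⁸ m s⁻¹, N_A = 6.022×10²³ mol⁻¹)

1.4×10²⁰ species

Photon energy at 358 nm: hc/λ = (6.626×10⁻³⁴)(2.998×10⁸)/(358×10⁻⁹) = 5.549×10⁻¹⁹ J.
Energy delivered: (1610 W m⁻²)(18.5×10⁻⁴ m²)(162 s) = 482.5 J.
Photons incident: 482.5 / 5.549×10⁻¹⁹ = 8.695×10²⁰, i.e. 8.695×10²⁰/6.022×10²³ = 0.001444 mol.
Fraction absorbed: 1 − 10^(−0.115) = 0.2326.
Photons absorbed: 0.2326 × 0.001444 = 3.359×10⁻⁴ mol.
Product: Φ × n_abs = 0.676 × 3.359×10⁻⁴ = 2.271×10⁻⁴ mol.
As a count: 2.271×10⁻⁴ × 6.022×10²³ = 1.4×10²⁰.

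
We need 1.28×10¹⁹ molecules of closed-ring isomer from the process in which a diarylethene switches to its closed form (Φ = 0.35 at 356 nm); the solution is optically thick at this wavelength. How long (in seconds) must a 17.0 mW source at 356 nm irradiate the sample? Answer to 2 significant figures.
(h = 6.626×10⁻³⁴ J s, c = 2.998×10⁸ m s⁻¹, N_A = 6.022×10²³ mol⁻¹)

Product: 1.28×10¹⁹ / 6.022×10²³ = 2.126×10⁻⁵ mol.
Photons that must be absorbed: 2.126×10⁻⁵ / 0.35 = 6.074×10⁻⁵ mol.
Photon energy: hc/λ = 5.580×10⁻¹⁹ J; per mole, 3.360×10⁵ J mol⁻¹.
Energy required: 6.074×10⁻⁵ × 3.360×10⁵ = 20.41 J.
Time: 20.41 J / 0.017 W = 1200 s.

t ≈ 1200 s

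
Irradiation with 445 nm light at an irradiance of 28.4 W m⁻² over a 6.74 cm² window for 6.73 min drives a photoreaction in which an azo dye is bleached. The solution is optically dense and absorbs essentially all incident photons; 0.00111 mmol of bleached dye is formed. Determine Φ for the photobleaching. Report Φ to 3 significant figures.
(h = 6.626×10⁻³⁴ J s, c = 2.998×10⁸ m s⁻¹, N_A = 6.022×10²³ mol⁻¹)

Φ = 0.0386

Product: 0.00111 mmol = 1.11×10⁻⁶ mol.
Photon energy at 445 nm: hc/λ = (6.626×10⁻³⁴)(2.998×10⁸)/(445×10⁻⁹) = 4.464×10⁻¹⁹ J.
Energy delivered: (28.4 W m⁻²)(6.74×10⁻⁴ m²)(403.8 s) = 7.729 J.
Photons incident: 7.729 / 4.464×10⁻¹⁹ = 1.731×10¹⁹, i.e. 1.731×10¹⁹/6.022×10²³ = 2.874×10⁻⁵ mol.
Φ = 1.11×10⁻⁶ mol / 2.874×10⁻⁵ mol photons = 0.0386.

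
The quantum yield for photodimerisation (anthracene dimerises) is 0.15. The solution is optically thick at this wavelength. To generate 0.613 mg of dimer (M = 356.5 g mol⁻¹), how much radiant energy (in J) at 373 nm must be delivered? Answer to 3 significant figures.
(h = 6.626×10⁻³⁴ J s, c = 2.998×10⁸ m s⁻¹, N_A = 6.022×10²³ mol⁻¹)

Product: 0.613 mg / 356.5 g mol⁻¹ = 1.719×10⁻⁶ mol.
Photons that must be absorbed: 1.719×10⁻⁶ / 0.15 = 1.146×10⁻⁵ mol.
Photon energy: hc/λ = 5.326×10⁻¹⁹ J; per mole, 3.207×10⁵ J mol⁻¹.
Energy required: 1.146×10⁻⁵ × 3.207×10⁵ = 3.68 J.

3.68 J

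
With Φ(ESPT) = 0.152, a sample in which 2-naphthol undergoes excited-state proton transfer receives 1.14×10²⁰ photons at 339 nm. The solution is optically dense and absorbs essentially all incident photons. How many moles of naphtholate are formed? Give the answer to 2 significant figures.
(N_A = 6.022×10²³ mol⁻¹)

Moles of photons: 1.14×10²⁰ / 6.022×10²³ = 1.893×10⁻⁴ mol.
Product: Φ × n_abs = 0.152 × 1.893×10⁻⁴ = 2.877×10⁻⁵ mol.

2.9×10⁻⁵ mol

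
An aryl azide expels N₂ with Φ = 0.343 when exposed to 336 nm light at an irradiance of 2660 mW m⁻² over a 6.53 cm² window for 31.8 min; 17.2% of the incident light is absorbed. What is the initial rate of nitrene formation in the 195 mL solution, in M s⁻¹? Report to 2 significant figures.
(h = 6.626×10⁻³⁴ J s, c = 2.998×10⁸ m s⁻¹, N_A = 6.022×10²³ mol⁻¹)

Photon energy at 336 nm: hc/λ = (6.626×10⁻³⁴)(2.998×10⁸)/(336×10⁻⁹) = 5.912×10⁻¹⁹ J.
Energy delivered: (2660 mW m⁻²)(6.53×10⁻⁴ m²)(1908 s) = 3.314 J.
Photons incident: 3.314 / 5.912×10⁻¹⁹ = 5.606×10¹⁸, i.e. 5.606×10¹⁸/6.022×10²³ = 9.309×10⁻⁶ mol.
Photons absorbed: 0.172 × 9.309×10⁻⁶ = 1.601×10⁻⁶ mol.
Product formed: 0.343 × 1.601×10⁻⁶ = 5.491×10⁻⁷ mol.
Rate: 5.491×10⁻⁷ mol / (1908 s × 0.195 L) = 1.5×10⁻⁹ M s⁻¹.

1.5×10⁻⁹ M s⁻¹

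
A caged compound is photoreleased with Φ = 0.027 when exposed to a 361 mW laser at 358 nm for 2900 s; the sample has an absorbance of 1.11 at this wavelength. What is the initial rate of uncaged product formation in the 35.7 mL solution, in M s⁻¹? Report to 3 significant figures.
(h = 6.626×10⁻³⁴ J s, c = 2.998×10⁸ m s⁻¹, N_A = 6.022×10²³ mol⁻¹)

7.54×10⁻⁷ M s⁻¹

Photon energy at 358 nm: hc/λ = (6.626×10⁻³⁴)(2.998×10⁸)/(358×10⁻⁹) = 5.549×10⁻¹⁹ J.
Energy delivered: (361 mW)(2900 s) = 1047 J.
Photons incident: 1047 / 5.549×10⁻¹⁹ = 1.887×10²¹, i.e. 1.887×10²¹/6.022×10²³ = 0.003134 mol.
Fraction absorbed: 1 − 10^(−1.11) = 0.9224.
Photons absorbed: 0.9224 × 0.003134 = 0.002891 mol.
Product formed: 0.027 × 0.002891 = 7.806×10⁻⁵ mol.
Rate: 7.806×10⁻⁵ mol / (2900 s × 0.0357 L) = 7.54×10⁻⁷ M s⁻¹.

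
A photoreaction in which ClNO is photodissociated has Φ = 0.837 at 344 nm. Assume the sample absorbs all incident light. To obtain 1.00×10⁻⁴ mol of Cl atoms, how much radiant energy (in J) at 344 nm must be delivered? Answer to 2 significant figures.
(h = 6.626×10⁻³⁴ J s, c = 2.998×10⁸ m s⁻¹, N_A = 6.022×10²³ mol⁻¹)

Photons that must be absorbed: 1.00×10⁻⁴ / 0.837 = 1.195×10⁻⁴ mol.
Photon energy: hc/λ = 5.775×10⁻¹⁹ J; per mole, 3.478×10⁵ J mol⁻¹.
Energy required: 1.195×10⁻⁴ × 3.478×10⁵ = 42 J.

42 J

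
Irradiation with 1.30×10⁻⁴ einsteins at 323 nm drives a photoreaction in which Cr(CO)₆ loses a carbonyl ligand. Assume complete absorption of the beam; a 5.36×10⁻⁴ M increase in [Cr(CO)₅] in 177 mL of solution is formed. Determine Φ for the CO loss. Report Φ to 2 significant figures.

Φ = 0.73

Product: (5.36×10⁻⁴ M)(0.177 L) = 9.487×10⁻⁵ mol.
Φ = 9.487×10⁻⁵ mol / 1.30×10⁻⁴ mol photons = 0.73.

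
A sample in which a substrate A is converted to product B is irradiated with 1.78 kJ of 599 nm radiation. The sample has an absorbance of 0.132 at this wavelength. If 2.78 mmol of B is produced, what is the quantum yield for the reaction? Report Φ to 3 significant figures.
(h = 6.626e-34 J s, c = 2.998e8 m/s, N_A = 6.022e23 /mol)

Product: 2.78 mmol = 0.00278 mol.
Photon energy at 599 nm: hc/λ = (6.626e-34)(2.998e8)/(599e-9) = 3.316e-19 J.
Incident energy: 1.78 kJ = 1780 J.
Photons incident: 1780 / 3.316e-19 = 5.368e21, i.e. 5.368e21/6.022e23 = 0.008914 mol.
Fraction absorbed: 1 − 10^(−0.132) = 0.2621.
Photons absorbed: 0.2621 × 0.008914 = 0.002336 mol.
Φ = 0.00278 mol / 0.002336 mol photons = 1.19.

Φ = 1.19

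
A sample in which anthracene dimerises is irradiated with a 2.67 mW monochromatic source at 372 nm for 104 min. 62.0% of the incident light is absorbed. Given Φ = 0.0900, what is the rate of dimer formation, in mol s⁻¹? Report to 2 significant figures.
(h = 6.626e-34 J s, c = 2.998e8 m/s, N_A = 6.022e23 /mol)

Photon energy at 372 nm: hc/λ = (6.626e-34)(2.998e8)/(372e-9) = 5.340e-19 J.
Energy delivered: (2.67 mW)(6240 s) = 16.66 J.
Photons incident: 16.66 / 5.340e-19 = 3.120e19, i.e. 3.120e19/6.022e23 = 5.181e-5 mol.
Photons absorbed: 0.620 × 5.181e-5 = 3.212e-5 mol.
Product formed: 0.0900 × 3.212e-5 = 2.891e-6 mol.
Rate: 2.891e-6 / 6240 s = 4.6e-10 mol s⁻¹.

4.6e-10 mol s⁻¹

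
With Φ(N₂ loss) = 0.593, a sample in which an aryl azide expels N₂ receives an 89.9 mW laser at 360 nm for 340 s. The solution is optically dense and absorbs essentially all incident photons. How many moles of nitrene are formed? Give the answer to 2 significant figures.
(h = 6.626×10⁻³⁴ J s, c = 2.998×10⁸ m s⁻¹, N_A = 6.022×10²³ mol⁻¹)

Photon energy at 360 nm: hc/λ = (6.626×10⁻³⁴)(2.998×10⁸)/(360×10⁻⁹) = 5.518×10⁻¹⁹ J.
Energy delivered: (89.9 mW)(340 s) = 30.57 J.
Photons incident: 30.57 / 5.518×10⁻¹⁹ = 5.540×10¹⁹, i.e. 5.540×10¹⁹/6.022×10²³ = 9.200×10⁻⁵ mol.
Product: Φ × n_abs = 0.593 × 9.200×10⁻⁵ = 5.456×10⁻⁵ mol.

5.5×10⁻⁵ mol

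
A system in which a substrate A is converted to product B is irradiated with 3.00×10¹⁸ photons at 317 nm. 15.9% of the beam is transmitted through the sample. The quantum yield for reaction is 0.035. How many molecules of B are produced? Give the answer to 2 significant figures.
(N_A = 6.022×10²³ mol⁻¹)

8.8×10¹⁶ molecules

Moles of photons: 3.00×10¹⁸ / 6.022×10²³ = 4.982×10⁻⁶ mol.
Fraction absorbed: 1 − 15.9/100 = 0.8410.
Photons absorbed: 0.8410 × 4.982×10⁻⁶ = 4.190×10⁻⁶ mol.
Product: Φ × n_abs = 0.035 × 4.190×10⁻⁶ = 1.467×10⁻⁷ mol.
As a count: 1.467×10⁻⁷ × 6.022×10²³ = 8.8×10¹⁶.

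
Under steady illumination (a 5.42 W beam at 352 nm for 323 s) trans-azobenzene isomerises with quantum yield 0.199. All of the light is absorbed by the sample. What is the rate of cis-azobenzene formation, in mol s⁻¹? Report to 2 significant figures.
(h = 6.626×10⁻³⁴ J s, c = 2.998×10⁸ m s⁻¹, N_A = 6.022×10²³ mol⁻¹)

3.2×10⁻⁶ mol s⁻¹

Photon energy at 352 nm: hc/λ = (6.626×10⁻³⁴)(2.998×10⁸)/(352×10⁻⁹) = 5.643×10⁻¹⁹ J.
Energy delivered: (5.42 W)(323 s) = 1751 J.
Photons incident: 1751 / 5.643×10⁻¹⁹ = 3.103×10²¹, i.e. 3.103×10²¹/6.022×10²³ = 0.005153 mol.
Product formed: 0.199 × 0.005153 = 0.001025 mol.
Rate: 0.001025 / 323 s = 3.2×10⁻⁶ mol s⁻¹.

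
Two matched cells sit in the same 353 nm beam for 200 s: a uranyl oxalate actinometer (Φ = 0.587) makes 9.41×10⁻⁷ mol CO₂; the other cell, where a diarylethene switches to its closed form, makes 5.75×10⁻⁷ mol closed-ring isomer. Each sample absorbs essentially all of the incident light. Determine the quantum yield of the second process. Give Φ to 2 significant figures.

Φ = 0.36

Photons absorbed by the actinometer: 9.41×10⁻⁷ / 0.587 = 1.603×10⁻⁶ mol.
Φ(unknown) = 5.75×10⁻⁷ / 1.603×10⁻⁶ = 0.36.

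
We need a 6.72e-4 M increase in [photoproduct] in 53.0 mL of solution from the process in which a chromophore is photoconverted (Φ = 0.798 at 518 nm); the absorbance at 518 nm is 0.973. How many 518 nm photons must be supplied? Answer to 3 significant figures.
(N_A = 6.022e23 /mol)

Product: (6.72e-4 M)(0.053 L) = 3.562e-5 mol.
Photons that must be absorbed: 3.562e-5 / 0.798 = 4.464e-5 mol.
Fraction absorbed: 1 − 10^(−0.973) = 0.8936.
Incident photons needed: 4.464e-5 / 0.8936 = 4.996e-5 mol.
Photon count: 4.996e-5 × 6.022e23 = 3.01e19.

3.01e19 photons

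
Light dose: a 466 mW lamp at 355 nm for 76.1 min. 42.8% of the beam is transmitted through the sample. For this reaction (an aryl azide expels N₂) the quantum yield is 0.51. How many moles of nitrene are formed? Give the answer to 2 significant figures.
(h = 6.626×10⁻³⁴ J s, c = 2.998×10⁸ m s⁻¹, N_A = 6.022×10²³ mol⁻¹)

Photon energy at 355 nm: hc/λ = (6.626×10⁻³⁴)(2.998×10⁸)/(355×10⁻⁹) = 5.596×10⁻¹⁹ J.
Energy delivered: (466 mW)(4566 s) = 2128 J.
Photons incident: 2128 / 5.596×10⁻¹⁹ = 3.803×10²¹, i.e. 3.803×10²¹/6.022×10²³ = 0.006315 mol.
Fraction absorbed: 1 − 42.8/100 = 0.5720.
Photons absorbed: 0.5720 × 0.006315 = 0.003612 mol.
Product: Φ × n_abs = 0.51 × 0.003612 = 0.001842 mol.

0.0018 mol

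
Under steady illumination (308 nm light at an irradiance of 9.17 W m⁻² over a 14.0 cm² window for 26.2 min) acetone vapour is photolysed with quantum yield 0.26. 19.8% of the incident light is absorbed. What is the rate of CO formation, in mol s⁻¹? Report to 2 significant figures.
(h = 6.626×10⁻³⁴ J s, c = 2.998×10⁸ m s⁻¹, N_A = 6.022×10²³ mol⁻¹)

1.7×10⁻⁹ mol s⁻¹

Photon energy at 308 nm: hc/λ = (6.626×10⁻³⁴)(2.998×10⁸)/(308×10⁻⁹) = 6.450×10⁻¹⁹ J.
Energy delivered: (9.17 W m⁻²)(14.0×10⁻⁴ m²)(1572 s) = 20.18 J.
Photons incident: 20.18 / 6.450×10⁻¹⁹ = 3.129×10¹⁹, i.e. 3.129×10¹⁹/6.022×10²³ = 5.196×10⁻⁵ mol.
Photons absorbed: 0.198 × 5.196×10⁻⁵ = 1.029×10⁻⁵ mol.
Product formed: 0.26 × 1.029×10⁻⁵ = 2.675×10⁻⁶ mol.
Rate: 2.675×10⁻⁶ / 1572 s = 1.7×10⁻⁹ mol s⁻¹.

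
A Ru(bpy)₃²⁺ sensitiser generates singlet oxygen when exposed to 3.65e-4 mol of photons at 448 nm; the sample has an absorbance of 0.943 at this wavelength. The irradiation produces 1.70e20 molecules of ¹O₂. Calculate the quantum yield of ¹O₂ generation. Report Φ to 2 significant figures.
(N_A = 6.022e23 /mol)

Φ = 0.87

Product: 1.70e20 / 6.022e23 = 2.823e-4 mol.
Fraction absorbed: 1 − 10^(−0.943) = 0.8860.
Photons absorbed: 0.8860 × 3.65e-4 = 3.234e-4 mol.
Φ = 2.823e-4 mol / 3.234e-4 mol photons = 0.87.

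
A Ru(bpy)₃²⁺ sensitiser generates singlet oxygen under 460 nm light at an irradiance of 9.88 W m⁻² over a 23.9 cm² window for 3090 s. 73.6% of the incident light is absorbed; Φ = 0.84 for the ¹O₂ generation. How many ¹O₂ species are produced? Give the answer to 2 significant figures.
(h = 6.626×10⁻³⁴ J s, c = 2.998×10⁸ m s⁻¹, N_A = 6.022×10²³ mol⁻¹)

1.0×10²⁰ species

Photon energy at 460 nm: hc/λ = (6.626×10⁻³⁴)(2.998×10⁸)/(460×10⁻⁹) = 4.318×10⁻¹⁹ J.
Energy delivered: (9.88 W m⁻²)(23.9×10⁻⁴ m²)(3090 s) = 72.96 J.
Photons incident: 72.96 / 4.318×10⁻¹⁹ = 1.690×10²⁰, i.e. 1.690×10²⁰/6.022×10²³ = 2.806×10⁻⁴ mol.
Photons absorbed: 0.736 × 2.806×10⁻⁴ = 2.065×10⁻⁴ mol.
Product: Φ × n_abs = 0.84 × 2.065×10⁻⁴ = 1.735×10⁻⁴ mol.
As a count: 1.735×10⁻⁴ × 6.022×10²³ = 1.0×10²⁰.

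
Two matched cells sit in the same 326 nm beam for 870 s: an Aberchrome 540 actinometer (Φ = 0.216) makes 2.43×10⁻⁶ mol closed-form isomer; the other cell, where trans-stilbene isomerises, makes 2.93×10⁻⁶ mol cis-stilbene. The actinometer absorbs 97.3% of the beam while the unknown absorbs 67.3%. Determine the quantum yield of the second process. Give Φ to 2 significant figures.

Photons absorbed by the actinometer: 2.43×10⁻⁶ / 0.216 = 1.125×10⁻⁵ mol.
Incident flux: 1.125×10⁻⁵ / 0.973 = 1.156×10⁻⁵ einstein.
Absorbed by unknown: 0.673 × 1.156×10⁻⁵ = 7.780×10⁻⁶ mol.
Φ(unknown) = 2.93×10⁻⁶ / 7.780×10⁻⁶ = 0.38.

Φ = 0.38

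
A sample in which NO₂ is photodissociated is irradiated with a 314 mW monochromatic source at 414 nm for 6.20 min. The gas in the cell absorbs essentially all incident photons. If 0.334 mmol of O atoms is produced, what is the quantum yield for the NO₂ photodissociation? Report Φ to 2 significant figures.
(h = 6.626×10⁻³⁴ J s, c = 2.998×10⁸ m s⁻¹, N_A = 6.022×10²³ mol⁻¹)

Product: 0.334 mmol = 3.34×10⁻⁴ mol.
Photon energy at 414 nm: hc/λ = (6.626×10⁻³⁴)(2.998×10⁸)/(414×10⁻⁹) = 4.798×10⁻¹⁹ J.
Energy delivered: (314 mW)(372 s) = 116.8 J.
Photons incident: 116.8 / 4.798×10⁻¹⁹ = 2.434×10²⁰, i.e. 2.434×10²⁰/6.022×10²³ = 4.042×10⁻⁴ mol.
Φ = 3.34×10⁻⁴ mol / 4.042×10⁻⁴ mol photons = 0.83.

Φ = 0.83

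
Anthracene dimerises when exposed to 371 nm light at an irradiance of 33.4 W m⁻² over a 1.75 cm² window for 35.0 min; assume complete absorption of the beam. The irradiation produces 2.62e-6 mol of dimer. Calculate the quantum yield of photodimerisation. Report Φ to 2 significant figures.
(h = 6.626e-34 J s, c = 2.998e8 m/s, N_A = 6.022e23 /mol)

Photon energy at 371 nm: hc/λ = (6.626e-34)(2.998e8)/(371e-9) = 5.354e-19 J.
Energy delivered: (33.4 W m⁻²)(1.75e-4 m²)(2100 s) = 12.27 J.
Photons incident: 12.27 / 5.354e-19 = 2.292e19, i.e. 2.292e19/6.022e23 = 3.806e-5 mol.
Φ = 2.62e-6 mol / 3.806e-5 mol photons = 0.069.

Φ = 0.069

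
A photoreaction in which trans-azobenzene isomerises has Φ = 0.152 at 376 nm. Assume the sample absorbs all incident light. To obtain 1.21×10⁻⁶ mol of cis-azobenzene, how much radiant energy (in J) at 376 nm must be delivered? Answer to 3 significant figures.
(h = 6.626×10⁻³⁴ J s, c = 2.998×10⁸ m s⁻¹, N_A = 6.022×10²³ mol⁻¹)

Photons that must be absorbed: 1.21×10⁻⁶ / 0.152 = 7.961×10⁻⁶ mol.
Photon energy: hc/λ = 5.283×10⁻¹⁹ J; per mole, 3.181×10⁵ J mol⁻¹.
Energy required: 7.961×10⁻⁶ × 3.181×10⁵ = 2.53 J.

2.53 J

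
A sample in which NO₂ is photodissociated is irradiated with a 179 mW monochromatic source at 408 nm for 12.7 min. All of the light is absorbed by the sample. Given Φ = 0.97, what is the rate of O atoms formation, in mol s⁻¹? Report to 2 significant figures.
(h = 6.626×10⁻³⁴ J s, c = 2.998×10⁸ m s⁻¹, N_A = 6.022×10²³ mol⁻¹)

Photon energy at 408 nm: hc/λ = (6.626×10⁻³⁴)(2.998×10⁸)/(408×10⁻⁹) = 4.869×10⁻¹⁹ J.
Energy delivered: (179 mW)(762 s) = 136.4 J.
Photons incident: 136.4 / 4.869×10⁻¹⁹ = 2.801×10²⁰, i.e. 2.801×10²⁰/6.022×10²³ = 4.651×10⁻⁴ mol.
Product formed: 0.97 × 4.651×10⁻⁴ = 4.511×10⁻⁴ mol.
Rate: 4.511×10⁻⁴ / 762 s = 5.9×10⁻⁷ mol s⁻¹.

5.9×10⁻⁷ mol s⁻¹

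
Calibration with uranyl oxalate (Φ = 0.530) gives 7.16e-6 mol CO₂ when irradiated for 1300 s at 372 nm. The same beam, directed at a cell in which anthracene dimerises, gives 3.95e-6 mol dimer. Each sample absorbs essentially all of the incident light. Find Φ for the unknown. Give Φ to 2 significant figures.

Photons absorbed by the actinometer: 7.16e-6 / 0.530 = 1.351e-5 mol.
Φ(unknown) = 3.95e-6 / 1.351e-5 = 0.29.

Φ = 0.29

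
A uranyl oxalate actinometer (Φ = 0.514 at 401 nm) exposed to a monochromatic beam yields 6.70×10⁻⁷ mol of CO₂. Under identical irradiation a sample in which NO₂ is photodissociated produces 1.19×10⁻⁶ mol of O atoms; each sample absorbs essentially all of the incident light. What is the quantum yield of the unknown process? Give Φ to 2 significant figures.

Φ = 0.91

Photons absorbed by the actinometer: 6.70×10⁻⁷ / 0.514 = 1.304×10⁻⁶ mol.
Φ(unknown) = 1.19×10⁻⁶ / 1.304×10⁻⁶ = 0.91.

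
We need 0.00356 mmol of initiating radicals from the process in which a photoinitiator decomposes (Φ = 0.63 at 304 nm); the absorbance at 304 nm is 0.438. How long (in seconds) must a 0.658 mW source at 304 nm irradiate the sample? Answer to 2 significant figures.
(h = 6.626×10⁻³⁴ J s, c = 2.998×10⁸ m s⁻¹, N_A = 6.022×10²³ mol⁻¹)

t ≈ 5300 s

Product: 0.00356 mmol = 3.56×10⁻⁶ mol.
Photons that must be absorbed: 3.56×10⁻⁶ / 0.63 = 5.651×10⁻⁶ mol.
Fraction absorbed: 1 − 10^(−0.438) = 0.6352.
Incident photons needed: 5.651×10⁻⁶ / 0.6352 = 8.896×10⁻⁶ mol.
Photon energy: hc/λ = 6.534×10⁻¹⁹ J; per mole, 3.935×10⁵ J mol⁻¹.
Energy required: 8.896×10⁻⁶ × 3.935×10⁵ = 3.501 J.
Time: 3.501 J / 0.000658 W = 5300 s.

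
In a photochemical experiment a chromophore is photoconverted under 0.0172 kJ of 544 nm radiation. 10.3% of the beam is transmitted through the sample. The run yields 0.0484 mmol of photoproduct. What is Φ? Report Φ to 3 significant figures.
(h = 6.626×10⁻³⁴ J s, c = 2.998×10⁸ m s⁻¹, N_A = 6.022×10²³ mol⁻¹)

Φ = 0.690

Product: 0.0484 mmol = 4.84×10⁻⁵ mol.
Photon energy at 544 nm: hc/λ = (6.626×10⁻³⁴)(2.998×10⁸)/(544×10⁻⁹) = 3.652×10⁻¹⁹ J.
Incident energy: 0.0172 kJ = 17.2 J.
Photons incident: 17.2 / 3.652×10⁻¹⁹ = 4.710×10¹⁹, i.e. 4.710×10¹⁹/6.022×10²³ = 7.821×10⁻⁵ mol.
Fraction absorbed: 1 − 10.3/100 = 0.8970.
Photons absorbed: 0.8970 × 7.821×10⁻⁵ = 7.015×10⁻⁵ mol.
Φ = 4.84×10⁻⁵ mol / 7.015×10⁻⁵ mol photons = 0.690.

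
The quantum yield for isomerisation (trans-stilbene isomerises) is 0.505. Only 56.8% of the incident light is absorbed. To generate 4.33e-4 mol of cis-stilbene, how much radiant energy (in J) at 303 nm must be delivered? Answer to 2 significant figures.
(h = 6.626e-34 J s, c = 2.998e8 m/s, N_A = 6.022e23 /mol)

600 J

Photons that must be absorbed: 4.33e-4 / 0.505 = 8.574e-4 mol.
Incident photons needed: 8.574e-4 / 0.568 = 0.001510 mol.
Photon energy: hc/λ = 6.556e-19 J; per mole, 3.948e5 J mol⁻¹.
Energy required: 0.001510 × 3.948e5 = 600 J.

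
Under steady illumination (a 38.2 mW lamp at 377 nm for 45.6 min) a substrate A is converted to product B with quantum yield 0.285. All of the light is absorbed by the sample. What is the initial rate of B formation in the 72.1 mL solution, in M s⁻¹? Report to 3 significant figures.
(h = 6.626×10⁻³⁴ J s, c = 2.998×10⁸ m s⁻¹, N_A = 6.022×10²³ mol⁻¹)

Photon energy at 377 nm: hc/λ = (6.626×10⁻³⁴)(2.998×10⁸)/(377×10⁻⁹) = 5.269×10⁻¹⁹ J.
Energy delivered: (38.2 mW)(2736 s) = 104.5 J.
Photons incident: 104.5 / 5.269×10⁻¹⁹ = 1.983×10²⁰, i.e. 1.983×10²⁰/6.022×10²³ = 3.293×10⁻⁴ mol.
Product formed: 0.285 × 3.293×10⁻⁴ = 9.385×10⁻⁵ mol.
Rate: 9.385×10⁻⁵ mol / (2736 s × 0.0721 L) = 4.76×10⁻⁷ M s⁻¹.

4.76×10⁻⁷ M s⁻¹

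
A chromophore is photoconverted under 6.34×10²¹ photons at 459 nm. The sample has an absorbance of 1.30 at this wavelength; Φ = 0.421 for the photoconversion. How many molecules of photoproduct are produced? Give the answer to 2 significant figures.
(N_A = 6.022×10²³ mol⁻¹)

2.5×10²¹ molecules

Moles of photons: 6.34×10²¹ / 6.022×10²³ = 0.01053 mol.
Fraction absorbed: 1 − 10^(−1.30) = 0.9499.
Photons absorbed: 0.9499 × 0.01053 = 0.01000 mol.
Product: Φ × n_abs = 0.421 × 0.01000 = 0.004210 mol.
As a count: 0.004210 × 6.022×10²³ = 2.5×10²¹.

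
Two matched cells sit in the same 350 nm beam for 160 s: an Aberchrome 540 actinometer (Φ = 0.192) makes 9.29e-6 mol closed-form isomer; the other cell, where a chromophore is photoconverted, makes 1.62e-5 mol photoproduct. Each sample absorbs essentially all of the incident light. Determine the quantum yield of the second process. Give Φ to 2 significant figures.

Photons absorbed by the actinometer: 9.29e-6 / 0.192 = 4.839e-5 mol.
Φ(unknown) = 1.62e-5 / 4.839e-5 = 0.33.

Φ = 0.33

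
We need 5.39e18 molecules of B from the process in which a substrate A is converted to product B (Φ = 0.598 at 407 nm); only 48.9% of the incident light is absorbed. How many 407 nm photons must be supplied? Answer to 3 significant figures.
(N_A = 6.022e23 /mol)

1.84e19 photons

Product: 5.39e18 / 6.022e23 = 8.951e-6 mol.
Photons that must be absorbed: 8.951e-6 / 0.598 = 1.497e-5 mol.
Incident photons needed: 1.497e-5 / 0.489 = 3.061e-5 mol.
Photon count: 3.061e-5 × 6.022e23 = 1.84e19.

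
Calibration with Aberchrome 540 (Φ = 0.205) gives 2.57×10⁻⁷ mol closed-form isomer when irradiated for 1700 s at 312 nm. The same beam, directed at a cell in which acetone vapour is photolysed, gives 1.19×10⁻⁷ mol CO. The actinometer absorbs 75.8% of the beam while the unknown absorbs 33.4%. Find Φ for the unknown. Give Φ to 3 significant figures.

Φ = 0.215

Photons absorbed by the actinometer: 2.57×10⁻⁷ / 0.205 = 1.254×10⁻⁶ mol.
Incident flux: 1.254×10⁻⁶ / 0.758 = 1.654×10⁻⁶ einstein.
Absorbed by unknown: 0.334 × 1.654×10⁻⁶ = 5.524×10⁻⁷ mol.
Φ(unknown) = 1.19×10⁻⁷ / 5.524×10⁻⁷ = 0.215.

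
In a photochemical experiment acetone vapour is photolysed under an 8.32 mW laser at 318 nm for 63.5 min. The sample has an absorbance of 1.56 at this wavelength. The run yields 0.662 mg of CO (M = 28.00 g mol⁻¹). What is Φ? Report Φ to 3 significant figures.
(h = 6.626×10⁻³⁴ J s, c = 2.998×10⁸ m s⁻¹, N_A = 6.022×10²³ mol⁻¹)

Φ = 0.289

Product: 0.662 mg / 28.00 g mol⁻¹ = 2.364×10⁻⁵ mol.
Photon energy at 318 nm: hc/λ = (6.626×10⁻³⁴)(2.998×10⁸)/(318×10⁻⁹) = 6.247×10⁻¹⁹ J.
Energy delivered: (8.32 mW)(3810 s) = 31.70 J.
Photons incident: 31.70 / 6.247×10⁻¹⁹ = 5.074×10¹⁹, i.e. 5.074×10¹⁹/6.022×10²³ = 8.426×10⁻⁵ mol.
Fraction absorbed: 1 − 10^(−1.56) = 0.9725.
Photons absorbed: 0.9725 × 8.426×10⁻⁵ = 8.194×10⁻⁵ mol.
Φ = 2.364×10⁻⁵ mol / 8.194×10⁻⁵ mol photons = 0.289.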